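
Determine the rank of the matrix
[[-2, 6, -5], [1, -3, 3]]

rank = 2

R1 := -1/2·R1
  [ 1  -3  5/2 ]
  [ 1  -3    3 ]
R2 := R2 − R1
  [ 1  -3  5/2 ]
  [ 0   0  1/2 ]
R2 := 2·R2
  [ 1  -3  5/2 ]
  [ 0   0    1 ]
R1 := R1 − 5/2·R2
  [ 1  -3  0 ]
  [ 0   0  1 ]
The reduced form has 2 nonzero rows.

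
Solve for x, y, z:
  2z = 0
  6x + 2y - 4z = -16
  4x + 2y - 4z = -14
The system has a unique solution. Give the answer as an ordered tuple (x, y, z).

Form the augmented matrix and row-reduce:
  [ 0  0   2  |    0 ]
  [ 6  2  -4  |  -16 ]
  [ 4  2  -4  |  -14 ]
ρ1 ↔ ρ2
  [ 6  2  -4  |  -16 ]
  [ 0  0   2  |    0 ]
  [ 4  2  -4  |  -14 ]
ρ1 ← 1/6·ρ1
  [ 1  1/3  -2/3  |  -8/3 ]
  [ 0    0     2  |     0 ]
  [ 4    2    -4  |   -14 ]
ρ3 ← ρ3 − 4·ρ1
  [ 1  1/3  -2/3  |   -8/3 ]
  [ 0    0     2  |      0 ]
  [ 0  2/3  -4/3  |  -10/3 ]
ρ2 ↔ ρ3
  [ 1  1/3  -2/3  |   -8/3 ]
  [ 0  2/3  -4/3  |  -10/3 ]
  [ 0    0     2  |      0 ]
ρ2 ← 3/2·ρ2
  [ 1  1/3  -2/3  |  -8/3 ]
  [ 0    1    -2  |    -5 ]
  [ 0    0     2  |     0 ]
ρ3 ← 1/2·ρ3
  [ 1  1/3  -2/3  |  -8/3 ]
  [ 0    1    -2  |    -5 ]
  [ 0    0     1  |     0 ]
ρ2 ← ρ2 + 2·ρ3
  [ 1  1/3  -2/3  |  -8/3 ]
  [ 0    1     0  |    -5 ]
  [ 0    0     1  |     0 ]
ρ1 ← ρ1 + 2/3·ρ3
  [ 1  1/3  0  |  -8/3 ]
  [ 0    1  0  |    -5 ]
  [ 0    0  1  |     0 ]
ρ1 ← ρ1 − 1/3·ρ2
  [ 1  0  0  |  -1 ]
  [ 0  1  0  |  -5 ]
  [ 0  0  1  |   0 ]
Reading off the last column: x = -1, y = -5, z = 0.

(-1, -5, 0)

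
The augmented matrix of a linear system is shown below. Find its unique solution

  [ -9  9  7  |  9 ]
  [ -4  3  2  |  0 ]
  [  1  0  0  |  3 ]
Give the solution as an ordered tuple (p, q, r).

r1 := -1/9·r1
  [  1  -1  -7/9  |  -1 ]
  [ -4   3     2  |   0 ]
  [  1   0     0  |   3 ]
r2 := r2 + 4·r1
  [ 1  -1   -7/9  |  -1 ]
  [ 0  -1  -10/9  |  -4 ]
  [ 1   0      0  |   3 ]
r3 := r3 − r1
  [ 1  -1   -7/9  |  -1 ]
  [ 0  -1  -10/9  |  -4 ]
  [ 0   1    7/9  |   4 ]
r2 := -1·r2
  [ 1  -1  -7/9  |  -1 ]
  [ 0   1  10/9  |   4 ]
  [ 0   1   7/9  |   4 ]
r3 := r3 − r2
  [ 1  -1  -7/9  |  -1 ]
  [ 0   1  10/9  |   4 ]
  [ 0   0  -1/3  |   0 ]
r3 := -3·r3
  [ 1  -1  -7/9  |  -1 ]
  [ 0   1  10/9  |   4 ]
  [ 0   0     1  |   0 ]
r2 := r2 − 10/9·r3
  [ 1  -1  -7/9  |  -1 ]
  [ 0   1     0  |   4 ]
  [ 0   0     1  |   0 ]
r1 := r1 + 7/9·r3
  [ 1  -1  0  |  -1 ]
  [ 0   1  0  |   4 ]
  [ 0   0  1  |   0 ]
r1 := r1 + r2
  [ 1  0  0  |  3 ]
  [ 0  1  0  |  4 ]
  [ 0  0  1  |  0 ]
Reading off the last column: p = 3, q = 4, r = 0.

(3, 4, 0)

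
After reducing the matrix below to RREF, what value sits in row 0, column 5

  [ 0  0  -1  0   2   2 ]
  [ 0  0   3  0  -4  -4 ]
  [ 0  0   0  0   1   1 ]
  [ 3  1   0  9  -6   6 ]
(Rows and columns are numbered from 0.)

ρ1 <=> ρ4
  [ 3  1   0  9  -6   6 ]
  [ 0  0   3  0  -4  -4 ]
  [ 0  0   0  0   1   1 ]
  [ 0  0  -1  0   2   2 ]
ρ1 → 1/3·ρ1
  [ 1  1/3   0  3  -2   2 ]
  [ 0    0   3  0  -4  -4 ]
  [ 0    0   0  0   1   1 ]
  [ 0    0  -1  0   2   2 ]
ρ2 → 1/3·ρ2
  [ 1  1/3   0  3    -2     2 ]
  [ 0    0   1  0  -4/3  -4/3 ]
  [ 0    0   0  0     1     1 ]
  [ 0    0  -1  0     2     2 ]
ρ4 → ρ4 + ρ2
  [ 1  1/3  0  3    -2     2 ]
  [ 0    0  1  0  -4/3  -4/3 ]
  [ 0    0  0  0     1     1 ]
  [ 0    0  0  0   2/3   2/3 ]
ρ4 → ρ4 − 2/3·ρ3
  [ 1  1/3  0  3    -2     2 ]
  [ 0    0  1  0  -4/3  -4/3 ]
  [ 0    0  0  0     1     1 ]
  [ 0    0  0  0     0     0 ]
ρ2 → ρ2 + 4/3·ρ3
  [ 1  1/3  0  3  -2  2 ]
  [ 0    0  1  0   0  0 ]
  [ 0    0  0  0   1  1 ]
  [ 0    0  0  0   0  0 ]
ρ1 → ρ1 + 2·ρ3
  [ 1  1/3  0  3  0  4 ]
  [ 0    0  1  0  0  0 ]
  [ 0    0  0  0  1  1 ]
  [ 0    0  0  0  0  0 ]

4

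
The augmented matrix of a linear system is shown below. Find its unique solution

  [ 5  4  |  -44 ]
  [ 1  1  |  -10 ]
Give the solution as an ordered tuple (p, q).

(-4, -6)

R1 → 1/5·R1
  [ 1  4/5  |  -44/5 ]
  [ 1    1  |    -10 ]
R2 → R2 − R1
  [ 1  4/5  |  -44/5 ]
  [ 0  1/5  |   -6/5 ]
R2 → 5·R2
  [ 1  4/5  |  -44/5 ]
  [ 0    1  |     -6 ]
R1 → R1 − 4/5·R2
  [ 1  0  |  -4 ]
  [ 0  1  |  -6 ]
Reading off the last column: p = -4, q = -6.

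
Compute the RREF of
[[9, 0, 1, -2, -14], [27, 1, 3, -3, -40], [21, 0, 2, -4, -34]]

R1 := 1/9·R1
  [  1  0  1/9  -2/9  -14/9 ]
  [ 27  1    3    -3    -40 ]
  [ 21  0    2    -4    -34 ]
R2 := R2 − 27·R1
  [  1  0  1/9  -2/9  -14/9 ]
  [  0  1    0     3      2 ]
  [ 21  0    2    -4    -34 ]
R3 := R3 − 21·R1
  [ 1  0   1/9  -2/9  -14/9 ]
  [ 0  1     0     3      2 ]
  [ 0  0  -1/3   2/3   -4/3 ]
R3 := -3·R3
  [ 1  0  1/9  -2/9  -14/9 ]
  [ 0  1    0     3      2 ]
  [ 0  0    1    -2      4 ]
R1 := R1 − 1/9·R3
  [ 1  0  0   0  -2 ]
  [ 0  1  0   3   2 ]
  [ 0  0  1  -2   4 ]

[[1, 0, 0, 0, -2], [0, 1, 0, 3, 2], [0, 0, 1, -2, 4]]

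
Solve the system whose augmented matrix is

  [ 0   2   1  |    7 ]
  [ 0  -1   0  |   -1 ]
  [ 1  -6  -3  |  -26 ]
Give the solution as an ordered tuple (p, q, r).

R1 ↔ R3
R2 := -1·R2
R3 := R3 − 2·R2
R1 := R1 + 3·R3
R1 := R1 + 6·R2
Reading off the last column: p = -5, q = 1, r = 5.

(-5, 1, 5)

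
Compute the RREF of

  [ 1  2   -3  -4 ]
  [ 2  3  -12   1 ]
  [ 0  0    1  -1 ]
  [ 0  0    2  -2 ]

R2 → R2 − 2·R1
  [ 1   2  -3  -4 ]
  [ 0  -1  -6   9 ]
  [ 0   0   1  -1 ]
  [ 0   0   2  -2 ]
R2 → -1·R2
  [ 1  2  -3  -4 ]
  [ 0  1   6  -9 ]
  [ 0  0   1  -1 ]
  [ 0  0   2  -2 ]
R4 → R4 − 2·R3
  [ 1  2  -3  -4 ]
  [ 0  1   6  -9 ]
  [ 0  0   1  -1 ]
  [ 0  0   0   0 ]
R2 → R2 − 6·R3
  [ 1  2  -3  -4 ]
  [ 0  1   0  -3 ]
  [ 0  0   1  -1 ]
  [ 0  0   0   0 ]
R1 → R1 + 3·R3
  [ 1  2  0  -7 ]
  [ 0  1  0  -3 ]
  [ 0  0  1  -1 ]
  [ 0  0  0   0 ]
R1 → R1 − 2·R2
  [ 1  0  0  -1 ]
  [ 0  1  0  -3 ]
  [ 0  0  1  -1 ]
  [ 0  0  0   0 ]

[[1, 0, 0, -1], [0, 1, 0, -3], [0, 0, 1, -1], [0, 0, 0, 0]]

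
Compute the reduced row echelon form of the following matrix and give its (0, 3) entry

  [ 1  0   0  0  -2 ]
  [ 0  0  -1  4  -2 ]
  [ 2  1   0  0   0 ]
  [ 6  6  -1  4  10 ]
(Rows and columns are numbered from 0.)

R3 := R3 − 2·R1
  [ 1  0   0  0  -2 ]
  [ 0  0  -1  4  -2 ]
  [ 0  1   0  0   4 ]
  [ 6  6  -1  4  10 ]
R4 := R4 − 6·R1
  [ 1  0   0  0  -2 ]
  [ 0  0  -1  4  -2 ]
  [ 0  1   0  0   4 ]
  [ 0  6  -1  4  22 ]
R2 <=> R3
  [ 1  0   0  0  -2 ]
  [ 0  1   0  0   4 ]
  [ 0  0  -1  4  -2 ]
  [ 0  6  -1  4  22 ]
R4 := R4 − 6·R2
  [ 1  0   0  0  -2 ]
  [ 0  1   0  0   4 ]
  [ 0  0  -1  4  -2 ]
  [ 0  0  -1  4  -2 ]
R3 := -1·R3
  [ 1  0   0   0  -2 ]
  [ 0  1   0   0   4 ]
  [ 0  0   1  -4   2 ]
  [ 0  0  -1   4  -2 ]
R4 := R4 + R3
  [ 1  0  0   0  -2 ]
  [ 0  1  0   0   4 ]
  [ 0  0  1  -4   2 ]
  [ 0  0  0   0   0 ]

0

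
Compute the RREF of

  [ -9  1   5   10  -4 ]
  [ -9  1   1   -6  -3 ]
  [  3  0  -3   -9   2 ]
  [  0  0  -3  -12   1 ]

[[1, 0, 0, 1, 0], [0, 1, 0, -1, 0], [0, 0, 1, 4, 0], [0, 0, 0, 0, 1]]

r1 ← -1/9·r1
  [  1  -1/9  -5/9  -10/9  4/9 ]
  [ -9     1     1     -6   -3 ]
  [  3     0    -3     -9    2 ]
  [  0     0    -3    -12    1 ]
r2 ← r2 + 9·r1
  [ 1  -1/9  -5/9  -10/9  4/9 ]
  [ 0     0    -4    -16    1 ]
  [ 3     0    -3     -9    2 ]
  [ 0     0    -3    -12    1 ]
r3 ← r3 − 3·r1
  [ 1  -1/9  -5/9  -10/9  4/9 ]
  [ 0     0    -4    -16    1 ]
  [ 0   1/3  -4/3  -17/3  2/3 ]
  [ 0     0    -3    -12    1 ]
r2 <-> r3
  [ 1  -1/9  -5/9  -10/9  4/9 ]
  [ 0   1/3  -4/3  -17/3  2/3 ]
  [ 0     0    -4    -16    1 ]
  [ 0     0    -3    -12    1 ]
r2 ← 3·r2
  [ 1  -1/9  -5/9  -10/9  4/9 ]
  [ 0     1    -4    -17    2 ]
  [ 0     0    -4    -16    1 ]
  [ 0     0    -3    -12    1 ]
r3 ← -1/4·r3
  [ 1  -1/9  -5/9  -10/9   4/9 ]
  [ 0     1    -4    -17     2 ]
  [ 0     0     1      4  -1/4 ]
  [ 0     0    -3    -12     1 ]
r4 ← r4 + 3·r3
  [ 1  -1/9  -5/9  -10/9   4/9 ]
  [ 0     1    -4    -17     2 ]
  [ 0     0     1      4  -1/4 ]
  [ 0     0     0      0   1/4 ]
r4 ← 4·r4
  [ 1  -1/9  -5/9  -10/9   4/9 ]
  [ 0     1    -4    -17     2 ]
  [ 0     0     1      4  -1/4 ]
  [ 0     0     0      0     1 ]
r3 ← r3 + 1/4·r4
  [ 1  -1/9  -5/9  -10/9  4/9 ]
  [ 0     1    -4    -17    2 ]
  [ 0     0     1      4    0 ]
  [ 0     0     0      0    1 ]
r2 ← r2 − 2·r4
  [ 1  -1/9  -5/9  -10/9  4/9 ]
  [ 0     1    -4    -17    0 ]
  [ 0     0     1      4    0 ]
  [ 0     0     0      0    1 ]
r1 ← r1 − 4/9·r4
  [ 1  -1/9  -5/9  -10/9  0 ]
  [ 0     1    -4    -17  0 ]
  [ 0     0     1      4  0 ]
  [ 0     0     0      0  1 ]
r2 ← r2 + 4·r3
  [ 1  -1/9  -5/9  -10/9  0 ]
  [ 0     1     0     -1  0 ]
  [ 0     0     1      4  0 ]
  [ 0     0     0      0  1 ]
r1 ← r1 + 5/9·r3
  [ 1  -1/9  0  10/9  0 ]
  [ 0     1  0    -1  0 ]
  [ 0     0  1     4  0 ]
  [ 0     0  0     0  1 ]
r1 ← r1 + 1/9·r2
  [ 1  0  0   1  0 ]
  [ 0  1  0  -1  0 ]
  [ 0  0  1   4  0 ]
  [ 0  0  0   0  1 ]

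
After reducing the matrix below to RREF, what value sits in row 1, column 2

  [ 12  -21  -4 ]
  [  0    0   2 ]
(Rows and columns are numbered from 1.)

Multiply R1 by 1/12.
  [ 1  -7/4  -1/3 ]
  [ 0     0     2 ]
Multiply R2 by 1/2.
  [ 1  -7/4  -1/3 ]
  [ 0     0     1 ]
Add 1/3 times R2 to R1.
  [ 1  -7/4  0 ]
  [ 0     0  1 ]

-7/4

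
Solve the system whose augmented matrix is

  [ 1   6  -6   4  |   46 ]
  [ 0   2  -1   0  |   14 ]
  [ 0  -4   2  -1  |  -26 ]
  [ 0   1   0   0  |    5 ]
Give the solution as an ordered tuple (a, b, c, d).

R2 ← 1/2·R2
  [ 1   6    -6   4  |   46 ]
  [ 0   1  -1/2   0  |    7 ]
  [ 0  -4     2  -1  |  -26 ]
  [ 0   1     0   0  |    5 ]
R3 ← R3 + 4·R2
  [ 1  6    -6   4  |  46 ]
  [ 0  1  -1/2   0  |   7 ]
  [ 0  0     0  -1  |   2 ]
  [ 0  1     0   0  |   5 ]
R4 ← R4 − R2
  [ 1  6    -6   4  |  46 ]
  [ 0  1  -1/2   0  |   7 ]
  [ 0  0     0  -1  |   2 ]
  [ 0  0   1/2   0  |  -2 ]
R3 <-> R4
  [ 1  6    -6   4  |  46 ]
  [ 0  1  -1/2   0  |   7 ]
  [ 0  0   1/2   0  |  -2 ]
  [ 0  0     0  -1  |   2 ]
R3 ← 2·R3
  [ 1  6    -6   4  |  46 ]
  [ 0  1  -1/2   0  |   7 ]
  [ 0  0     1   0  |  -4 ]
  [ 0  0     0  -1  |   2 ]
R4 ← -1·R4
  [ 1  6    -6  4  |  46 ]
  [ 0  1  -1/2  0  |   7 ]
  [ 0  0     1  0  |  -4 ]
  [ 0  0     0  1  |  -2 ]
R1 ← R1 − 4·R4
  [ 1  6    -6  0  |  54 ]
  [ 0  1  -1/2  0  |   7 ]
  [ 0  0     1  0  |  -4 ]
  [ 0  0     0  1  |  -2 ]
R2 ← R2 + 1/2·R3
  [ 1  6  -6  0  |  54 ]
  [ 0  1   0  0  |   5 ]
  [ 0  0   1  0  |  -4 ]
  [ 0  0   0  1  |  -2 ]
R1 ← R1 + 6·R3
  [ 1  6  0  0  |  30 ]
  [ 0  1  0  0  |   5 ]
  [ 0  0  1  0  |  -4 ]
  [ 0  0  0  1  |  -2 ]
R1 ← R1 − 6·R2
  [ 1  0  0  0  |   0 ]
  [ 0  1  0  0  |   5 ]
  [ 0  0  1  0  |  -4 ]
  [ 0  0  0  1  |  -2 ]
Reading off the last column: a = 0, b = 5, c = -4, d = -2.

(0, 5, -4, -2)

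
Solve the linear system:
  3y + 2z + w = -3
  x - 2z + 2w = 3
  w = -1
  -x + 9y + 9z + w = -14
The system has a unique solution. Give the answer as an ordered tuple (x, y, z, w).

(1, 2/3, -2, -1)

Form the augmented matrix and row-reduce:
  [  0  3   2  1  |   -3 ]
  [  1  0  -2  2  |    3 ]
  [  0  0   0  1  |   -1 ]
  [ -1  9   9  1  |  -14 ]
r1 <-> r2
  [  1  0  -2  2  |    3 ]
  [  0  3   2  1  |   -3 ]
  [  0  0   0  1  |   -1 ]
  [ -1  9   9  1  |  -14 ]
r4 → r4 + r1
  [ 1  0  -2  2  |    3 ]
  [ 0  3   2  1  |   -3 ]
  [ 0  0   0  1  |   -1 ]
  [ 0  9   7  3  |  -11 ]
r2 → 1/3·r2
  [ 1  0   -2    2  |    3 ]
  [ 0  1  2/3  1/3  |   -1 ]
  [ 0  0    0    1  |   -1 ]
  [ 0  9    7    3  |  -11 ]
r4 → r4 − 9·r2
  [ 1  0   -2    2  |   3 ]
  [ 0  1  2/3  1/3  |  -1 ]
  [ 0  0    0    1  |  -1 ]
  [ 0  0    1    0  |  -2 ]
r3 <-> r4
  [ 1  0   -2    2  |   3 ]
  [ 0  1  2/3  1/3  |  -1 ]
  [ 0  0    1    0  |  -2 ]
  [ 0  0    0    1  |  -1 ]
r2 → r2 − 1/3·r4
  [ 1  0   -2  2  |     3 ]
  [ 0  1  2/3  0  |  -2/3 ]
  [ 0  0    1  0  |    -2 ]
  [ 0  0    0  1  |    -1 ]
r1 → r1 − 2·r4
  [ 1  0   -2  0  |     5 ]
  [ 0  1  2/3  0  |  -2/3 ]
  [ 0  0    1  0  |    -2 ]
  [ 0  0    0  1  |    -1 ]
r2 → r2 − 2/3·r3
  [ 1  0  -2  0  |    5 ]
  [ 0  1   0  0  |  2/3 ]
  [ 0  0   1  0  |   -2 ]
  [ 0  0   0  1  |   -1 ]
r1 → r1 + 2·r3
  [ 1  0  0  0  |    1 ]
  [ 0  1  0  0  |  2/3 ]
  [ 0  0  1  0  |   -2 ]
  [ 0  0  0  1  |   -1 ]
Reading off the last column: x = 1, y = 2/3, z = -2, w = -1.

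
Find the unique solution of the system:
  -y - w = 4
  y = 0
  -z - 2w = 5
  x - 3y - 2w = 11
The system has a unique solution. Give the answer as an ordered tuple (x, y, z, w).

(3, 0, 3, -4)

Form the augmented matrix and row-reduce:
  [ 0  -1   0  -1  |   4 ]
  [ 0   1   0   0  |   0 ]
  [ 0   0  -1  -2  |   5 ]
  [ 1  -3   0  -2  |  11 ]
r1 <=> r4
  [ 1  -3   0  -2  |  11 ]
  [ 0   1   0   0  |   0 ]
  [ 0   0  -1  -2  |   5 ]
  [ 0  -1   0  -1  |   4 ]
r4 ← r4 + r2
  [ 1  -3   0  -2  |  11 ]
  [ 0   1   0   0  |   0 ]
  [ 0   0  -1  -2  |   5 ]
  [ 0   0   0  -1  |   4 ]
r3 ← -1·r3
  [ 1  -3  0  -2  |  11 ]
  [ 0   1  0   0  |   0 ]
  [ 0   0  1   2  |  -5 ]
  [ 0   0  0  -1  |   4 ]
r4 ← -1·r4
  [ 1  -3  0  -2  |  11 ]
  [ 0   1  0   0  |   0 ]
  [ 0   0  1   2  |  -5 ]
  [ 0   0  0   1  |  -4 ]
r3 ← r3 − 2·r4
  [ 1  -3  0  -2  |  11 ]
  [ 0   1  0   0  |   0 ]
  [ 0   0  1   0  |   3 ]
  [ 0   0  0   1  |  -4 ]
r1 ← r1 + 2·r4
  [ 1  -3  0  0  |   3 ]
  [ 0   1  0  0  |   0 ]
  [ 0   0  1  0  |   3 ]
  [ 0   0  0  1  |  -4 ]
r1 ← r1 + 3·r2
  [ 1  0  0  0  |   3 ]
  [ 0  1  0  0  |   0 ]
  [ 0  0  1  0  |   3 ]
  [ 0  0  0  1  |  -4 ]
Reading off the last column: x = 3, y = 0, z = 3, w = -4.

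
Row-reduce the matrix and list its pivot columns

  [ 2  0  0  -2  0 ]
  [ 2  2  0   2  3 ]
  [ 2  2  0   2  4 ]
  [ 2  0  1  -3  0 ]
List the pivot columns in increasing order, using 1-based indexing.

ρ1 ← 1/2·ρ1
  [ 1  0  0  -1  0 ]
  [ 2  2  0   2  3 ]
  [ 2  2  0   2  4 ]
  [ 2  0  1  -3  0 ]
ρ2 ← ρ2 − 2·ρ1
  [ 1  0  0  -1  0 ]
  [ 0  2  0   4  3 ]
  [ 2  2  0   2  4 ]
  [ 2  0  1  -3  0 ]
ρ3 ← ρ3 − 2·ρ1
  [ 1  0  0  -1  0 ]
  [ 0  2  0   4  3 ]
  [ 0  2  0   4  4 ]
  [ 2  0  1  -3  0 ]
ρ4 ← ρ4 − 2·ρ1
  [ 1  0  0  -1  0 ]
  [ 0  2  0   4  3 ]
  [ 0  2  0   4  4 ]
  [ 0  0  1  -1  0 ]
ρ2 ← 1/2·ρ2
  [ 1  0  0  -1    0 ]
  [ 0  1  0   2  3/2 ]
  [ 0  2  0   4    4 ]
  [ 0  0  1  -1    0 ]
ρ3 ← ρ3 − 2·ρ2
  [ 1  0  0  -1    0 ]
  [ 0  1  0   2  3/2 ]
  [ 0  0  0   0    1 ]
  [ 0  0  1  -1    0 ]
ρ3 ↔ ρ4
  [ 1  0  0  -1    0 ]
  [ 0  1  0   2  3/2 ]
  [ 0  0  1  -1    0 ]
  [ 0  0  0   0    1 ]
ρ2 ← ρ2 − 3/2·ρ4
  [ 1  0  0  -1  0 ]
  [ 0  1  0   2  0 ]
  [ 0  0  1  -1  0 ]
  [ 0  0  0   0  1 ]
Pivot columns are the columns containing a leading 1.

1, 2, 3, 5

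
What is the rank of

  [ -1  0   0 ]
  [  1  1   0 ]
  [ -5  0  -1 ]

ρ1 := -1·ρ1
ρ2 := ρ2 − ρ1
ρ3 := ρ3 + 5·ρ1
ρ3 := -1·ρ3
The reduced form has 3 nonzero rows.

rank = 3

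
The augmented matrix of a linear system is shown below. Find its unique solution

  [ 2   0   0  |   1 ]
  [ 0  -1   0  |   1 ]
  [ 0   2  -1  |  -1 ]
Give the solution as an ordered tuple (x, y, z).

r1 → 1/2·r1
r2 → -1·r2
r3 → r3 − 2·r2
r3 → -1·r3
Reading off the last column: x = 1/2, y = -1, z = -1.

(1/2, -1, -1)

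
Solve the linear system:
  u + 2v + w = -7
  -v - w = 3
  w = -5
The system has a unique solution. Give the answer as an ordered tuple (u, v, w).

(-6, 2, -5)

Form the augmented matrix and row-reduce:
  [ 1   2   1  |  -7 ]
  [ 0  -1  -1  |   3 ]
  [ 0   0   1  |  -5 ]
R2 → -1·R2
  [ 1  2  1  |  -7 ]
  [ 0  1  1  |  -3 ]
  [ 0  0  1  |  -5 ]
R2 → R2 − R3
  [ 1  2  1  |  -7 ]
  [ 0  1  0  |   2 ]
  [ 0  0  1  |  -5 ]
R1 → R1 − R3
  [ 1  2  0  |  -2 ]
  [ 0  1  0  |   2 ]
  [ 0  0  1  |  -5 ]
R1 → R1 − 2·R2
  [ 1  0  0  |  -6 ]
  [ 0  1  0  |   2 ]
  [ 0  0  1  |  -5 ]
Reading off the last column: u = -6, v = 2, w = -5.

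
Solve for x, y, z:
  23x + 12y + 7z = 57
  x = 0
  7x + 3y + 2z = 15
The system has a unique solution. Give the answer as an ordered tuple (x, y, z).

Form the augmented matrix and row-reduce:
  [ 23  12  7  |  57 ]
  [  1   0  0  |   0 ]
  [  7   3  2  |  15 ]
R1 := 1/23·R1
R2 := R2 − R1
R3 := R3 − 7·R1
R2 := -23/12·R2
R3 := R3 + 15/23·R2
R3 := 4·R3
R2 := R2 − 7/12·R3
R1 := R1 − 7/23·R3
R1 := R1 − 12/23·R2
Reading off the last column: x = 0, y = 3, z = 3.

(0, 3, 3)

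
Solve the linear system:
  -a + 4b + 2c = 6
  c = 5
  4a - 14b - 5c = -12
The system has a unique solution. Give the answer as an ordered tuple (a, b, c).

(-2, -3/2, 5)

Form the augmented matrix and row-reduce:
  [ -1    4   2  |    6 ]
  [  0    0   1  |    5 ]
  [  4  -14  -5  |  -12 ]
r1 := -1·r1
r3 := r3 − 4·r1
r2 ↔ r3
r2 := 1/2·r2
r2 := r2 − 3/2·r3
r1 := r1 + 2·r3
r1 := r1 + 4·r2
Reading off the last column: a = -2, b = -3/2, c = 5.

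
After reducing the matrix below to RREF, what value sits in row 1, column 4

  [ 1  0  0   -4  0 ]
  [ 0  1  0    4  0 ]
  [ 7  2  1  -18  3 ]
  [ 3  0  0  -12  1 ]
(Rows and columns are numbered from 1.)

-4

ρ3 := ρ3 − 7·ρ1
  [ 1  0  0   -4  0 ]
  [ 0  1  0    4  0 ]
  [ 0  2  1   10  3 ]
  [ 3  0  0  -12  1 ]
ρ4 := ρ4 − 3·ρ1
  [ 1  0  0  -4  0 ]
  [ 0  1  0   4  0 ]
  [ 0  2  1  10  3 ]
  [ 0  0  0   0  1 ]
ρ3 := ρ3 − 2·ρ2
  [ 1  0  0  -4  0 ]
  [ 0  1  0   4  0 ]
  [ 0  0  1   2  3 ]
  [ 0  0  0   0  1 ]
ρ3 := ρ3 − 3·ρ4
  [ 1  0  0  -4  0 ]
  [ 0  1  0   4  0 ]
  [ 0  0  1   2  0 ]
  [ 0  0  0   0  1 ]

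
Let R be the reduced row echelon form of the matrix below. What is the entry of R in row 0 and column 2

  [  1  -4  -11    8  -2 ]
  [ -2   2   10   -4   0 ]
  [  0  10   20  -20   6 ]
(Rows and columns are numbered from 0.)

Add 2 times ρ1 to ρ2.
  [ 1  -4  -11    8  -2 ]
  [ 0  -6  -12   12  -4 ]
  [ 0  10   20  -20   6 ]
Multiply ρ2 by -1/6.
  [ 1  -4  -11    8   -2 ]
  [ 0   1    2   -2  2/3 ]
  [ 0  10   20  -20    6 ]
Subtract 10 times ρ2 from ρ3.
  [ 1  -4  -11   8    -2 ]
  [ 0   1    2  -2   2/3 ]
  [ 0   0    0   0  -2/3 ]
Multiply ρ3 by -3/2.
  [ 1  -4  -11   8   -2 ]
  [ 0   1    2  -2  2/3 ]
  [ 0   0    0   0    1 ]
Subtract 2/3 times ρ3 from ρ2.
  [ 1  -4  -11   8  -2 ]
  [ 0   1    2  -2   0 ]
  [ 0   0    0   0   1 ]
Add 2 times ρ3 to ρ1.
  [ 1  -4  -11   8  0 ]
  [ 0   1    2  -2  0 ]
  [ 0   0    0   0  1 ]
Add 4 times ρ2 to ρ1.
  [ 1  0  -3   0  0 ]
  [ 0  1   2  -2  0 ]
  [ 0  0   0   0  1 ]

-3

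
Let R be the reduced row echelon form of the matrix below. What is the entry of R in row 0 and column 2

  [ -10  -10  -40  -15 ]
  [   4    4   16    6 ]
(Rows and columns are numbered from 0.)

4

r1 ← -1/10·r1
  [ 1  1   4  3/2 ]
  [ 4  4  16    6 ]
r2 ← r2 − 4·r1
  [ 1  1  4  3/2 ]
  [ 0  0  0    0 ]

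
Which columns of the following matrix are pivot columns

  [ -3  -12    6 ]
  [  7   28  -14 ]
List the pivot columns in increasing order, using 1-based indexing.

r1 ← -1/3·r1
  [ 1   4   -2 ]
  [ 7  28  -14 ]
r2 ← r2 − 7·r1
  [ 1  4  -2 ]
  [ 0  0   0 ]
Pivot columns are the columns containing a leading 1.

1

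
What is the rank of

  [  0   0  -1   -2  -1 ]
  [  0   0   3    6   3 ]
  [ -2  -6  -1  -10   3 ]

Swap ρ1 and ρ3.
Multiply ρ1 by -1/2.
Multiply ρ2 by 1/3.
Add ρ2 to ρ3.
Subtract 1/2 times ρ2 from ρ1.
The reduced form has 2 nonzero rows.

rank = 2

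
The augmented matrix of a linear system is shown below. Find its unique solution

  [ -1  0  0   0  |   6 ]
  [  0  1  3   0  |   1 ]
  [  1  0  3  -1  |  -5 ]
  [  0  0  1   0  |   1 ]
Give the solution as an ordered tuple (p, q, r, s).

r1 ← -1·r1
r3 ← r3 − r1
r3 ← 1/3·r3
r4 ← r4 − r3
r4 ← 3·r4
r3 ← r3 + 1/3·r4
r2 ← r2 − 3·r3
Reading off the last column: p = -6, q = -2, r = 1, s = 2.

(-6, -2, 1, 2)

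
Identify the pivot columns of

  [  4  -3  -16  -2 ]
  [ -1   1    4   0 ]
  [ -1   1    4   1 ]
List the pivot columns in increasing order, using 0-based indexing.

0, 1, 3

Multiply r1 by 1/4.
  [  1  -3/4  -4  -1/2 ]
  [ -1     1   4     0 ]
  [ -1     1   4     1 ]
Add r1 to r2.
  [  1  -3/4  -4  -1/2 ]
  [  0   1/4   0  -1/2 ]
  [ -1     1   4     1 ]
Add r1 to r3.
  [ 1  -3/4  -4  -1/2 ]
  [ 0   1/4   0  -1/2 ]
  [ 0   1/4   0   1/2 ]
Multiply r2 by 4.
  [ 1  -3/4  -4  -1/2 ]
  [ 0     1   0    -2 ]
  [ 0   1/4   0   1/2 ]
Subtract 1/4 times r2 from r3.
  [ 1  -3/4  -4  -1/2 ]
  [ 0     1   0    -2 ]
  [ 0     0   0     1 ]
Add 2 times r3 to r2.
  [ 1  -3/4  -4  -1/2 ]
  [ 0     1   0     0 ]
  [ 0     0   0     1 ]
Add 1/2 times r3 to r1.
  [ 1  -3/4  -4  0 ]
  [ 0     1   0  0 ]
  [ 0     0   0  1 ]
Add 3/4 times r2 to r1.
  [ 1  0  -4  0 ]
  [ 0  1   0  0 ]
  [ 0  0   0  1 ]
Pivot columns are the columns containing a leading 1.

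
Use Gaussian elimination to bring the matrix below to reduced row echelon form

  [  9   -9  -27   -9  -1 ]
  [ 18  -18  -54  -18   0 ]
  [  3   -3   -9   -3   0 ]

[[1, -1, -3, -1, 0], [0, 0, 0, 0, 1], [0, 0, 0, 0, 0]]

ρ1 := 1/9·ρ1
  [  1   -1   -3   -1  -1/9 ]
  [ 18  -18  -54  -18     0 ]
  [  3   -3   -9   -3     0 ]
ρ2 := ρ2 − 18·ρ1
  [ 1  -1  -3  -1  -1/9 ]
  [ 0   0   0   0     2 ]
  [ 3  -3  -9  -3     0 ]
ρ3 := ρ3 − 3·ρ1
  [ 1  -1  -3  -1  -1/9 ]
  [ 0   0   0   0     2 ]
  [ 0   0   0   0   1/3 ]
ρ2 := 1/2·ρ2
  [ 1  -1  -3  -1  -1/9 ]
  [ 0   0   0   0     1 ]
  [ 0   0   0   0   1/3 ]
ρ3 := ρ3 − 1/3·ρ2
  [ 1  -1  -3  -1  -1/9 ]
  [ 0   0   0   0     1 ]
  [ 0   0   0   0     0 ]
ρ1 := ρ1 + 1/9·ρ2
  [ 1  -1  -3  -1  0 ]
  [ 0   0   0   0  1 ]
  [ 0   0   0   0  0 ]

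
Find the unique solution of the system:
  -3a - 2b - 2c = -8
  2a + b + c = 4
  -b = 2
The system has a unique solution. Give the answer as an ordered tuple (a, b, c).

(0, -2, 6)

Form the augmented matrix and row-reduce:
  [ -3  -2  -2  |  -8 ]
  [  2   1   1  |   4 ]
  [  0  -1   0  |   2 ]
r1 ← -1/3·r1
  [ 1  2/3  2/3  |  8/3 ]
  [ 2    1    1  |    4 ]
  [ 0   -1    0  |    2 ]
r2 ← r2 − 2·r1
  [ 1   2/3   2/3  |   8/3 ]
  [ 0  -1/3  -1/3  |  -4/3 ]
  [ 0    -1     0  |     2 ]
r2 ← -3·r2
  [ 1  2/3  2/3  |  8/3 ]
  [ 0    1    1  |    4 ]
  [ 0   -1    0  |    2 ]
r3 ← r3 + r2
  [ 1  2/3  2/3  |  8/3 ]
  [ 0    1    1  |    4 ]
  [ 0    0    1  |    6 ]
r2 ← r2 − r3
  [ 1  2/3  2/3  |  8/3 ]
  [ 0    1    0  |   -2 ]
  [ 0    0    1  |    6 ]
r1 ← r1 − 2/3·r3
  [ 1  2/3  0  |  -4/3 ]
  [ 0    1  0  |    -2 ]
  [ 0    0  1  |     6 ]
r1 ← r1 − 2/3·r2
  [ 1  0  0  |   0 ]
  [ 0  1  0  |  -2 ]
  [ 0  0  1  |   6 ]
Reading off the last column: a = 0, b = -2, c = 6.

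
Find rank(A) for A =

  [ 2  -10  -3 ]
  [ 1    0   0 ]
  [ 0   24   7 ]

Multiply ρ1 by 1/2.
  [ 1  -5  -3/2 ]
  [ 1   0     0 ]
  [ 0  24     7 ]
Subtract ρ1 from ρ2.
  [ 1  -5  -3/2 ]
  [ 0   5   3/2 ]
  [ 0  24     7 ]
Multiply ρ2 by 1/5.
  [ 1  -5  -3/2 ]
  [ 0   1  3/10 ]
  [ 0  24     7 ]
Subtract 24 times ρ2 from ρ3.
  [ 1  -5  -3/2 ]
  [ 0   1  3/10 ]
  [ 0   0  -1/5 ]
Multiply ρ3 by -5.
  [ 1  -5  -3/2 ]
  [ 0   1  3/10 ]
  [ 0   0     1 ]
Subtract 3/10 times ρ3 from ρ2.
  [ 1  -5  -3/2 ]
  [ 0   1     0 ]
  [ 0   0     1 ]
Add 3/2 times ρ3 to ρ1.
  [ 1  -5  0 ]
  [ 0   1  0 ]
  [ 0   0  1 ]
Add 5 times ρ2 to ρ1.
  [ 1  0  0 ]
  [ 0  1  0 ]
  [ 0  0  1 ]
The reduced form has 3 nonzero rows.

rank = 3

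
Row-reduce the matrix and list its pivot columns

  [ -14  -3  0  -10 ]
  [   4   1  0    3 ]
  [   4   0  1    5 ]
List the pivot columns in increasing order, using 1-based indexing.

1, 2, 3

R1 ← -1/14·R1
  [ 1  3/14  0  5/7 ]
  [ 4     1  0    3 ]
  [ 4     0  1    5 ]
R2 ← R2 − 4·R1
  [ 1  3/14  0  5/7 ]
  [ 0   1/7  0  1/7 ]
  [ 4     0  1    5 ]
R3 ← R3 − 4·R1
  [ 1  3/14  0   5/7 ]
  [ 0   1/7  0   1/7 ]
  [ 0  -6/7  1  15/7 ]
R2 ← 7·R2
  [ 1  3/14  0   5/7 ]
  [ 0     1  0     1 ]
  [ 0  -6/7  1  15/7 ]
R3 ← R3 + 6/7·R2
  [ 1  3/14  0  5/7 ]
  [ 0     1  0    1 ]
  [ 0     0  1    3 ]
R1 ← R1 − 3/14·R2
  [ 1  0  0  1/2 ]
  [ 0  1  0    1 ]
  [ 0  0  1    3 ]
Pivot columns are the columns containing a leading 1.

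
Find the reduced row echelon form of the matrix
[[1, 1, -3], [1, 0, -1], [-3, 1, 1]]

[[1, 0, -1], [0, 1, -2], [0, 0, 0]]

R2 := R2 − R1
  [  1   1  -3 ]
  [  0  -1   2 ]
  [ -3   1   1 ]
R3 := R3 + 3·R1
  [ 1   1  -3 ]
  [ 0  -1   2 ]
  [ 0   4  -8 ]
R2 := -1·R2
  [ 1  1  -3 ]
  [ 0  1  -2 ]
  [ 0  4  -8 ]
R3 := R3 − 4·R2
  [ 1  1  -3 ]
  [ 0  1  -2 ]
  [ 0  0   0 ]
R1 := R1 − R2
  [ 1  0  -1 ]
  [ 0  1  -2 ]
  [ 0  0   0 ]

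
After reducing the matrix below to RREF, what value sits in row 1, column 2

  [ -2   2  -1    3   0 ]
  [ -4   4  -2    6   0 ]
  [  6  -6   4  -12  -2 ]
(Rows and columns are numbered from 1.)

Multiply ρ1 by -1/2.
Add 4 times ρ1 to ρ2.
Subtract 6 times ρ1 from ρ3.
Swap ρ2 and ρ3.
Subtract 1/2 times ρ2 from ρ1.

-1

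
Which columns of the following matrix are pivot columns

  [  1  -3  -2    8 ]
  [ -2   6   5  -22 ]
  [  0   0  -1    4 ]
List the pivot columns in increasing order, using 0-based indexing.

0, 2, 3

ρ2 -> ρ2 + 2·ρ1
  [ 1  -3  -2   8 ]
  [ 0   0   1  -6 ]
  [ 0   0  -1   4 ]
ρ3 -> ρ3 + ρ2
  [ 1  -3  -2   8 ]
  [ 0   0   1  -6 ]
  [ 0   0   0  -2 ]
ρ3 -> -1/2·ρ3
  [ 1  -3  -2   8 ]
  [ 0   0   1  -6 ]
  [ 0   0   0   1 ]
ρ2 -> ρ2 + 6·ρ3
  [ 1  -3  -2  8 ]
  [ 0   0   1  0 ]
  [ 0   0   0  1 ]
ρ1 -> ρ1 − 8·ρ3
  [ 1  -3  -2  0 ]
  [ 0   0   1  0 ]
  [ 0   0   0  1 ]
ρ1 -> ρ1 + 2·ρ2
  [ 1  -3  0  0 ]
  [ 0   0  1  0 ]
  [ 0   0  0  1 ]
Pivot columns are the columns containing a leading 1.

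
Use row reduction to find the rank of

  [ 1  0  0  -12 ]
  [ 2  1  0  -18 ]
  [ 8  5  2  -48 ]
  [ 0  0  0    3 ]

r2 -> r2 − 2·r1
  [ 1  0  0  -12 ]
  [ 0  1  0    6 ]
  [ 8  5  2  -48 ]
  [ 0  0  0    3 ]
r3 -> r3 − 8·r1
  [ 1  0  0  -12 ]
  [ 0  1  0    6 ]
  [ 0  5  2   48 ]
  [ 0  0  0    3 ]
r3 -> r3 − 5·r2
  [ 1  0  0  -12 ]
  [ 0  1  0    6 ]
  [ 0  0  2   18 ]
  [ 0  0  0    3 ]
r3 -> 1/2·r3
  [ 1  0  0  -12 ]
  [ 0  1  0    6 ]
  [ 0  0  1    9 ]
  [ 0  0  0    3 ]
r4 -> 1/3·r4
  [ 1  0  0  -12 ]
  [ 0  1  0    6 ]
  [ 0  0  1    9 ]
  [ 0  0  0    1 ]
r3 -> r3 − 9·r4
  [ 1  0  0  -12 ]
  [ 0  1  0    6 ]
  [ 0  0  1    0 ]
  [ 0  0  0    1 ]
r2 -> r2 − 6·r4
  [ 1  0  0  -12 ]
  [ 0  1  0    0 ]
  [ 0  0  1    0 ]
  [ 0  0  0    1 ]
r1 -> r1 + 12·r4
  [ 1  0  0  0 ]
  [ 0  1  0  0 ]
  [ 0  0  1  0 ]
  [ 0  0  0  1 ]
The reduced form has 4 nonzero rows.

rank = 4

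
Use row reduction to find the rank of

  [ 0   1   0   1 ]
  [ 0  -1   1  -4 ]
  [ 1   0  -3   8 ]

r1 <=> r3
  [ 1   0  -3   8 ]
  [ 0  -1   1  -4 ]
  [ 0   1   0   1 ]
r2 ← -1·r2
  [ 1  0  -3  8 ]
  [ 0  1  -1  4 ]
  [ 0  1   0  1 ]
r3 ← r3 − r2
  [ 1  0  -3   8 ]
  [ 0  1  -1   4 ]
  [ 0  0   1  -3 ]
r2 ← r2 + r3
  [ 1  0  -3   8 ]
  [ 0  1   0   1 ]
  [ 0  0   1  -3 ]
r1 ← r1 + 3·r3
  [ 1  0  0  -1 ]
  [ 0  1  0   1 ]
  [ 0  0  1  -3 ]
The reduced form has 3 nonzero rows.

rank = 3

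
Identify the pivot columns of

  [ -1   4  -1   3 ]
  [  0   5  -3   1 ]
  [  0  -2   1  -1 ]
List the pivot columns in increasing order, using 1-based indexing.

r1 := -1·r1
  [ 1  -4   1  -3 ]
  [ 0   5  -3   1 ]
  [ 0  -2   1  -1 ]
r2 := 1/5·r2
  [ 1  -4     1   -3 ]
  [ 0   1  -3/5  1/5 ]
  [ 0  -2     1   -1 ]
r3 := r3 + 2·r2
  [ 1  -4     1    -3 ]
  [ 0   1  -3/5   1/5 ]
  [ 0   0  -1/5  -3/5 ]
r3 := -5·r3
  [ 1  -4     1   -3 ]
  [ 0   1  -3/5  1/5 ]
  [ 0   0     1    3 ]
r2 := r2 + 3/5·r3
  [ 1  -4  1  -3 ]
  [ 0   1  0   2 ]
  [ 0   0  1   3 ]
r1 := r1 − r3
  [ 1  -4  0  -6 ]
  [ 0   1  0   2 ]
  [ 0   0  1   3 ]
r1 := r1 + 4·r2
  [ 1  0  0  2 ]
  [ 0  1  0  2 ]
  [ 0  0  1  3 ]
Pivot columns are the columns containing a leading 1.

1, 2, 3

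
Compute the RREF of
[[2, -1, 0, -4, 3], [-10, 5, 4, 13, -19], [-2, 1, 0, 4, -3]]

R1 → 1/2·R1
  [   1  -1/2  0  -2  3/2 ]
  [ -10     5  4  13  -19 ]
  [  -2     1  0   4   -3 ]
R2 → R2 + 10·R1
  [  1  -1/2  0  -2  3/2 ]
  [  0     0  4  -7   -4 ]
  [ -2     1  0   4   -3 ]
R3 → R3 + 2·R1
  [ 1  -1/2  0  -2  3/2 ]
  [ 0     0  4  -7   -4 ]
  [ 0     0  0   0    0 ]
R2 → 1/4·R2
  [ 1  -1/2  0    -2  3/2 ]
  [ 0     0  1  -7/4   -1 ]
  [ 0     0  0     0    0 ]

[[1, -1/2, 0, -2, 3/2], [0, 0, 1, -7/4, -1], [0, 0, 0, 0, 0]]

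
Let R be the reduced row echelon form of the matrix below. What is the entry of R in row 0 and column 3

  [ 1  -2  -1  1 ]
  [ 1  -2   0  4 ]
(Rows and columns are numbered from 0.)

4

r2 := r2 − r1
  [ 1  -2  -1  1 ]
  [ 0   0   1  3 ]
r1 := r1 + r2
  [ 1  -2  0  4 ]
  [ 0   0  1  3 ]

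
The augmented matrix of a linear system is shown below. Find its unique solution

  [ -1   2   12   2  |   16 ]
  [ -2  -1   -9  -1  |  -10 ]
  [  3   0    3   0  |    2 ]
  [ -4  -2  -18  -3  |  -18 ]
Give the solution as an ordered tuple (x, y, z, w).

R1 ← -1·R1
  [  1  -2  -12  -2  |  -16 ]
  [ -2  -1   -9  -1  |  -10 ]
  [  3   0    3   0  |    2 ]
  [ -4  -2  -18  -3  |  -18 ]
R2 ← R2 + 2·R1
  [  1  -2  -12  -2  |  -16 ]
  [  0  -5  -33  -5  |  -42 ]
  [  3   0    3   0  |    2 ]
  [ -4  -2  -18  -3  |  -18 ]
R3 ← R3 − 3·R1
  [  1  -2  -12  -2  |  -16 ]
  [  0  -5  -33  -5  |  -42 ]
  [  0   6   39   6  |   50 ]
  [ -4  -2  -18  -3  |  -18 ]
R4 ← R4 + 4·R1
  [ 1   -2  -12   -2  |  -16 ]
  [ 0   -5  -33   -5  |  -42 ]
  [ 0    6   39    6  |   50 ]
  [ 0  -10  -66  -11  |  -82 ]
R2 ← -1/5·R2
  [ 1   -2   -12   -2  |   -16 ]
  [ 0    1  33/5    1  |  42/5 ]
  [ 0    6    39    6  |    50 ]
  [ 0  -10   -66  -11  |   -82 ]
R3 ← R3 − 6·R2
  [ 1   -2   -12   -2  |   -16 ]
  [ 0    1  33/5    1  |  42/5 ]
  [ 0    0  -3/5    0  |  -2/5 ]
  [ 0  -10   -66  -11  |   -82 ]
R4 ← R4 + 10·R2
  [ 1  -2   -12  -2  |   -16 ]
  [ 0   1  33/5   1  |  42/5 ]
  [ 0   0  -3/5   0  |  -2/5 ]
  [ 0   0     0  -1  |     2 ]
R3 ← -5/3·R3
  [ 1  -2   -12  -2  |   -16 ]
  [ 0   1  33/5   1  |  42/5 ]
  [ 0   0     1   0  |   2/3 ]
  [ 0   0     0  -1  |     2 ]
R4 ← -1·R4
  [ 1  -2   -12  -2  |   -16 ]
  [ 0   1  33/5   1  |  42/5 ]
  [ 0   0     1   0  |   2/3 ]
  [ 0   0     0   1  |    -2 ]
R2 ← R2 − R4
  [ 1  -2   -12  -2  |   -16 ]
  [ 0   1  33/5   0  |  52/5 ]
  [ 0   0     1   0  |   2/3 ]
  [ 0   0     0   1  |    -2 ]
R1 ← R1 + 2·R4
  [ 1  -2   -12  0  |   -20 ]
  [ 0   1  33/5  0  |  52/5 ]
  [ 0   0     1  0  |   2/3 ]
  [ 0   0     0  1  |    -2 ]
R2 ← R2 − 33/5·R3
  [ 1  -2  -12  0  |  -20 ]
  [ 0   1    0  0  |    6 ]
  [ 0   0    1  0  |  2/3 ]
  [ 0   0    0  1  |   -2 ]
R1 ← R1 + 12·R3
  [ 1  -2  0  0  |  -12 ]
  [ 0   1  0  0  |    6 ]
  [ 0   0  1  0  |  2/3 ]
  [ 0   0  0  1  |   -2 ]
R1 ← R1 + 2·R2
  [ 1  0  0  0  |    0 ]
  [ 0  1  0  0  |    6 ]
  [ 0  0  1  0  |  2/3 ]
  [ 0  0  0  1  |   -2 ]
Reading off the last column: x = 0, y = 6, z = 2/3, w = -2.

(0, 6, 2/3, -2)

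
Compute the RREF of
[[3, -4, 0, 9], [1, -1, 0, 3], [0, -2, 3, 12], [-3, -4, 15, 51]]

[[1, 0, 0, 3], [0, 1, 0, 0], [0, 0, 1, 4], [0, 0, 0, 0]]

R1 -> 1/3·R1
  [  1  -4/3   0   3 ]
  [  1    -1   0   3 ]
  [  0    -2   3  12 ]
  [ -3    -4  15  51 ]
R2 -> R2 − R1
  [  1  -4/3   0   3 ]
  [  0   1/3   0   0 ]
  [  0    -2   3  12 ]
  [ -3    -4  15  51 ]
R4 -> R4 + 3·R1
  [ 1  -4/3   0   3 ]
  [ 0   1/3   0   0 ]
  [ 0    -2   3  12 ]
  [ 0    -8  15  60 ]
R2 -> 3·R2
  [ 1  -4/3   0   3 ]
  [ 0     1   0   0 ]
  [ 0    -2   3  12 ]
  [ 0    -8  15  60 ]
R3 -> R3 + 2·R2
  [ 1  -4/3   0   3 ]
  [ 0     1   0   0 ]
  [ 0     0   3  12 ]
  [ 0    -8  15  60 ]
R4 -> R4 + 8·R2
  [ 1  -4/3   0   3 ]
  [ 0     1   0   0 ]
  [ 0     0   3  12 ]
  [ 0     0  15  60 ]
R3 -> 1/3·R3
  [ 1  -4/3   0   3 ]
  [ 0     1   0   0 ]
  [ 0     0   1   4 ]
  [ 0     0  15  60 ]
R4 -> R4 − 15·R3
  [ 1  -4/3  0  3 ]
  [ 0     1  0  0 ]
  [ 0     0  1  4 ]
  [ 0     0  0  0 ]
R1 -> R1 + 4/3·R2
  [ 1  0  0  3 ]
  [ 0  1  0  0 ]
  [ 0  0  1  4 ]
  [ 0  0  0  0 ]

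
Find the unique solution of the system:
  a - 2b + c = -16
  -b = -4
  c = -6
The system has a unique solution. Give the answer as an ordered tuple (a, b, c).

(-2, 4, -6)

Form the augmented matrix and row-reduce:
  [ 1  -2  1  |  -16 ]
  [ 0  -1  0  |   -4 ]
  [ 0   0  1  |   -6 ]
r2 → -1·r2
r1 → r1 − r3
r1 → r1 + 2·r2
Reading off the last column: a = -2, b = 4, c = -6.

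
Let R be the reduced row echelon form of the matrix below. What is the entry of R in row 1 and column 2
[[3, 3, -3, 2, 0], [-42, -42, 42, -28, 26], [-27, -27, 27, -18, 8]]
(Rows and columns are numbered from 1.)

1

R1 ← 1/3·R1
  [   1    1  -1  2/3   0 ]
  [ -42  -42  42  -28  26 ]
  [ -27  -27  27  -18   8 ]
R2 ← R2 + 42·R1
  [   1    1  -1  2/3   0 ]
  [   0    0   0    0  26 ]
  [ -27  -27  27  -18   8 ]
R3 ← R3 + 27·R1
  [ 1  1  -1  2/3   0 ]
  [ 0  0   0    0  26 ]
  [ 0  0   0    0   8 ]
R2 ← 1/26·R2
  [ 1  1  -1  2/3  0 ]
  [ 0  0   0    0  1 ]
  [ 0  0   0    0  8 ]
R3 ← R3 − 8·R2
  [ 1  1  -1  2/3  0 ]
  [ 0  0   0    0  1 ]
  [ 0  0   0    0  0 ]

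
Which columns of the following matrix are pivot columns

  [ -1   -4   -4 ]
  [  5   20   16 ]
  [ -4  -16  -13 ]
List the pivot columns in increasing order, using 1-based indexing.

1, 3

r1 → -1·r1
  [  1    4    4 ]
  [  5   20   16 ]
  [ -4  -16  -13 ]
r2 → r2 − 5·r1
  [  1    4    4 ]
  [  0    0   -4 ]
  [ -4  -16  -13 ]
r3 → r3 + 4·r1
  [ 1  4   4 ]
  [ 0  0  -4 ]
  [ 0  0   3 ]
r2 → -1/4·r2
  [ 1  4  4 ]
  [ 0  0  1 ]
  [ 0  0  3 ]
r3 → r3 − 3·r2
  [ 1  4  4 ]
  [ 0  0  1 ]
  [ 0  0  0 ]
r1 → r1 − 4·r2
  [ 1  4  0 ]
  [ 0  0  1 ]
  [ 0  0  0 ]
Pivot columns are the columns containing a leading 1.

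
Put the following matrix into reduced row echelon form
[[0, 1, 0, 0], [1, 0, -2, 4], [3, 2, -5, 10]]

r1 ↔ r2
  [ 1  0  -2   4 ]
  [ 0  1   0   0 ]
  [ 3  2  -5  10 ]
r3 ← r3 − 3·r1
  [ 1  0  -2   4 ]
  [ 0  1   0   0 ]
  [ 0  2   1  -2 ]
r3 ← r3 − 2·r2
  [ 1  0  -2   4 ]
  [ 0  1   0   0 ]
  [ 0  0   1  -2 ]
r1 ← r1 + 2·r3
  [ 1  0  0   0 ]
  [ 0  1  0   0 ]
  [ 0  0  1  -2 ]

[[1, 0, 0, 0], [0, 1, 0, 0], [0, 0, 1, -2]]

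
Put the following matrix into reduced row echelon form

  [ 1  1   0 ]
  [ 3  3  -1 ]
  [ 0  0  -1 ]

R2 := R2 − 3·R1
  [ 1  1   0 ]
  [ 0  0  -1 ]
  [ 0  0  -1 ]
R2 := -1·R2
  [ 1  1   0 ]
  [ 0  0   1 ]
  [ 0  0  -1 ]
R3 := R3 + R2
  [ 1  1  0 ]
  [ 0  0  1 ]
  [ 0  0  0 ]

[[1, 1, 0], [0, 0, 1], [0, 0, 0]]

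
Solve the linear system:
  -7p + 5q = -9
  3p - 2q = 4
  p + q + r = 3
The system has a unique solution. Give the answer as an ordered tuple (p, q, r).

(2, 1, 0)

Form the augmented matrix and row-reduce:
  [ -7   5  0  |  -9 ]
  [  3  -2  0  |   4 ]
  [  1   1  1  |   3 ]
R1 := -1/7·R1
  [ 1  -5/7  0  |  9/7 ]
  [ 3    -2  0  |    4 ]
  [ 1     1  1  |    3 ]
R2 := R2 − 3·R1
  [ 1  -5/7  0  |  9/7 ]
  [ 0   1/7  0  |  1/7 ]
  [ 1     1  1  |    3 ]
R3 := R3 − R1
  [ 1  -5/7  0  |   9/7 ]
  [ 0   1/7  0  |   1/7 ]
  [ 0  12/7  1  |  12/7 ]
R2 := 7·R2
  [ 1  -5/7  0  |   9/7 ]
  [ 0     1  0  |     1 ]
  [ 0  12/7  1  |  12/7 ]
R3 := R3 − 12/7·R2
  [ 1  -5/7  0  |  9/7 ]
  [ 0     1  0  |    1 ]
  [ 0     0  1  |    0 ]
R1 := R1 + 5/7·R2
  [ 1  0  0  |  2 ]
  [ 0  1  0  |  1 ]
  [ 0  0  1  |  0 ]
Reading off the last column: p = 2, q = 1, r = 0.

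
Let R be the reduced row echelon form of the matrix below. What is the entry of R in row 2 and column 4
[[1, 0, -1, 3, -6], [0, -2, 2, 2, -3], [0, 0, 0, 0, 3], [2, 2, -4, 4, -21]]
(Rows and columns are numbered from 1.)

-1

r4 → r4 − 2·r1
  [ 1   0  -1   3  -6 ]
  [ 0  -2   2   2  -3 ]
  [ 0   0   0   0   3 ]
  [ 0   2  -2  -2  -9 ]
r2 → -1/2·r2
  [ 1  0  -1   3   -6 ]
  [ 0  1  -1  -1  3/2 ]
  [ 0  0   0   0    3 ]
  [ 0  2  -2  -2   -9 ]
r4 → r4 − 2·r2
  [ 1  0  -1   3   -6 ]
  [ 0  1  -1  -1  3/2 ]
  [ 0  0   0   0    3 ]
  [ 0  0   0   0  -12 ]
r3 → 1/3·r3
  [ 1  0  -1   3   -6 ]
  [ 0  1  -1  -1  3/2 ]
  [ 0  0   0   0    1 ]
  [ 0  0   0   0  -12 ]
r4 → r4 + 12·r3
  [ 1  0  -1   3   -6 ]
  [ 0  1  -1  -1  3/2 ]
  [ 0  0   0   0    1 ]
  [ 0  0   0   0    0 ]
r2 → r2 − 3/2·r3
  [ 1  0  -1   3  -6 ]
  [ 0  1  -1  -1   0 ]
  [ 0  0   0   0   1 ]
  [ 0  0   0   0   0 ]
r1 → r1 + 6·r3
  [ 1  0  -1   3  0 ]
  [ 0  1  -1  -1  0 ]
  [ 0  0   0   0  1 ]
  [ 0  0   0   0  0 ]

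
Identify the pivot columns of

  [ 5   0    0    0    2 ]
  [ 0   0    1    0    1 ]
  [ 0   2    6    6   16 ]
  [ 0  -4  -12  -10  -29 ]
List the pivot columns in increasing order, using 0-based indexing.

0, 1, 2, 3

Multiply ρ1 by 1/5.
Swap ρ2 and ρ3.
Multiply ρ2 by 1/2.
Add 4 times ρ2 to ρ4.
Multiply ρ4 by 1/2.
Subtract 3 times ρ4 from ρ2.
Subtract 3 times ρ3 from ρ2.
Pivot columns are the columns containing a leading 1.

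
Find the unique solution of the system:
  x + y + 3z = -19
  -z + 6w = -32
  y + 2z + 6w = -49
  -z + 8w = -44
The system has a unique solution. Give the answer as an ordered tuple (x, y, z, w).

Form the augmented matrix and row-reduce:
  [ 1  1   3  0  |  -19 ]
  [ 0  0  -1  6  |  -32 ]
  [ 0  1   2  6  |  -49 ]
  [ 0  0  -1  8  |  -44 ]
r2 ↔ r3
  [ 1  1   3  0  |  -19 ]
  [ 0  1   2  6  |  -49 ]
  [ 0  0  -1  6  |  -32 ]
  [ 0  0  -1  8  |  -44 ]
r3 := -1·r3
  [ 1  1   3   0  |  -19 ]
  [ 0  1   2   6  |  -49 ]
  [ 0  0   1  -6  |   32 ]
  [ 0  0  -1   8  |  -44 ]
r4 := r4 + r3
  [ 1  1  3   0  |  -19 ]
  [ 0  1  2   6  |  -49 ]
  [ 0  0  1  -6  |   32 ]
  [ 0  0  0   2  |  -12 ]
r4 := 1/2·r4
  [ 1  1  3   0  |  -19 ]
  [ 0  1  2   6  |  -49 ]
  [ 0  0  1  -6  |   32 ]
  [ 0  0  0   1  |   -6 ]
r3 := r3 + 6·r4
  [ 1  1  3  0  |  -19 ]
  [ 0  1  2  6  |  -49 ]
  [ 0  0  1  0  |   -4 ]
  [ 0  0  0  1  |   -6 ]
r2 := r2 − 6·r4
  [ 1  1  3  0  |  -19 ]
  [ 0  1  2  0  |  -13 ]
  [ 0  0  1  0  |   -4 ]
  [ 0  0  0  1  |   -6 ]
r2 := r2 − 2·r3
  [ 1  1  3  0  |  -19 ]
  [ 0  1  0  0  |   -5 ]
  [ 0  0  1  0  |   -4 ]
  [ 0  0  0  1  |   -6 ]
r1 := r1 − 3·r3
  [ 1  1  0  0  |  -7 ]
  [ 0  1  0  0  |  -5 ]
  [ 0  0  1  0  |  -4 ]
  [ 0  0  0  1  |  -6 ]
r1 := r1 − r2
  [ 1  0  0  0  |  -2 ]
  [ 0  1  0  0  |  -5 ]
  [ 0  0  1  0  |  -4 ]
  [ 0  0  0  1  |  -6 ]
Reading off the last column: x = -2, y = -5, z = -4, w = -6.

(-2, -5, -4, -6)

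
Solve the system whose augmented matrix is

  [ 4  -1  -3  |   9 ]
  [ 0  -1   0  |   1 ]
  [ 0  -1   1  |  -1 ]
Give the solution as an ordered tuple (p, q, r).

(1/2, -1, -2)

R1 := 1/4·R1
  [ 1  -1/4  -3/4  |  9/4 ]
  [ 0    -1     0  |    1 ]
  [ 0    -1     1  |   -1 ]
R2 := -1·R2
  [ 1  -1/4  -3/4  |  9/4 ]
  [ 0     1     0  |   -1 ]
  [ 0    -1     1  |   -1 ]
R3 := R3 + R2
  [ 1  -1/4  -3/4  |  9/4 ]
  [ 0     1     0  |   -1 ]
  [ 0     0     1  |   -2 ]
R1 := R1 + 3/4·R3
  [ 1  -1/4  0  |  3/4 ]
  [ 0     1  0  |   -1 ]
  [ 0     0  1  |   -2 ]
R1 := R1 + 1/4·R2
  [ 1  0  0  |  1/2 ]
  [ 0  1  0  |   -1 ]
  [ 0  0  1  |   -2 ]
Reading off the last column: p = 1/2, q = -1, r = -2.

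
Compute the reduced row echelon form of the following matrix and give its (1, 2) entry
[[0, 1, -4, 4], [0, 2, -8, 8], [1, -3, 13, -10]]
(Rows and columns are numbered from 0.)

-4

R1 <-> R3
  [ 1  -3  13  -10 ]
  [ 0   2  -8    8 ]
  [ 0   1  -4    4 ]
R2 := 1/2·R2
  [ 1  -3  13  -10 ]
  [ 0   1  -4    4 ]
  [ 0   1  -4    4 ]
R3 := R3 − R2
  [ 1  -3  13  -10 ]
  [ 0   1  -4    4 ]
  [ 0   0   0    0 ]
R1 := R1 + 3·R2
  [ 1  0   1  2 ]
  [ 0  1  -4  4 ]
  [ 0  0   0  0 ]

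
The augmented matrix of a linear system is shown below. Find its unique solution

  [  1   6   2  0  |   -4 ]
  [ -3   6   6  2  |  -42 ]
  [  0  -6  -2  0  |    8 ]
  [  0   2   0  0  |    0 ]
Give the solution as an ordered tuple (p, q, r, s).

(4, 0, -4, -3)

R2 := R2 + 3·R1
  [ 1   6   2  0  |   -4 ]
  [ 0  24  12  2  |  -54 ]
  [ 0  -6  -2  0  |    8 ]
  [ 0   2   0  0  |    0 ]
R2 := 1/24·R2
  [ 1   6    2     0  |    -4 ]
  [ 0   1  1/2  1/12  |  -9/4 ]
  [ 0  -6   -2     0  |     8 ]
  [ 0   2    0     0  |     0 ]
R3 := R3 + 6·R2
  [ 1  6    2     0  |     -4 ]
  [ 0  1  1/2  1/12  |   -9/4 ]
  [ 0  0    1   1/2  |  -11/2 ]
  [ 0  2    0     0  |      0 ]
R4 := R4 − 2·R2
  [ 1  6    2     0  |     -4 ]
  [ 0  1  1/2  1/12  |   -9/4 ]
  [ 0  0    1   1/2  |  -11/2 ]
  [ 0  0   -1  -1/6  |    9/2 ]
R4 := R4 + R3
  [ 1  6    2     0  |     -4 ]
  [ 0  1  1/2  1/12  |   -9/4 ]
  [ 0  0    1   1/2  |  -11/2 ]
  [ 0  0    0   1/3  |     -1 ]
R4 := 3·R4
  [ 1  6    2     0  |     -4 ]
  [ 0  1  1/2  1/12  |   -9/4 ]
  [ 0  0    1   1/2  |  -11/2 ]
  [ 0  0    0     1  |     -3 ]
R3 := R3 − 1/2·R4
  [ 1  6    2     0  |    -4 ]
  [ 0  1  1/2  1/12  |  -9/4 ]
  [ 0  0    1     0  |    -4 ]
  [ 0  0    0     1  |    -3 ]
R2 := R2 − 1/12·R4
  [ 1  6    2  0  |  -4 ]
  [ 0  1  1/2  0  |  -2 ]
  [ 0  0    1  0  |  -4 ]
  [ 0  0    0  1  |  -3 ]
R2 := R2 − 1/2·R3
  [ 1  6  2  0  |  -4 ]
  [ 0  1  0  0  |   0 ]
  [ 0  0  1  0  |  -4 ]
  [ 0  0  0  1  |  -3 ]
R1 := R1 − 2·R3
  [ 1  6  0  0  |   4 ]
  [ 0  1  0  0  |   0 ]
  [ 0  0  1  0  |  -4 ]
  [ 0  0  0  1  |  -3 ]
R1 := R1 − 6·R2
  [ 1  0  0  0  |   4 ]
  [ 0  1  0  0  |   0 ]
  [ 0  0  1  0  |  -4 ]
  [ 0  0  0  1  |  -3 ]
Reading off the last column: p = 4, q = 0, r = -4, s = -3.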